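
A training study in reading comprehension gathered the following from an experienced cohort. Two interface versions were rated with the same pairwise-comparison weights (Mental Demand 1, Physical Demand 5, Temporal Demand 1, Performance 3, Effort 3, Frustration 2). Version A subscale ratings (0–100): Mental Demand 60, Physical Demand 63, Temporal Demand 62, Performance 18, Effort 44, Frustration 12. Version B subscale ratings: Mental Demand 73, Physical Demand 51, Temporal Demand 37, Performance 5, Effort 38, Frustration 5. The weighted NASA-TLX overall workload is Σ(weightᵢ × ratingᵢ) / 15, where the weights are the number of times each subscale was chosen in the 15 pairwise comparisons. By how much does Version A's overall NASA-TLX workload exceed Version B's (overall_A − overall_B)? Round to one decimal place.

9.5

Version A weighted sum = 1·60 + 5·63 + 1·62 + 3·18 + 3·44 + 2·12 = 60 + 315 + 62 + 54 + 132 + 24 = 647; overall_A = 647/15 = 43.1333.
Version B weighted sum = 1·73 + 5·51 + 1·37 + 3·5 + 3·38 + 2·5 = 73 + 255 + 37 + 15 + 114 + 10 = 504; overall_B = 504/15 = 33.6000.
Difference = 43.1333 − 33.6000 = 9.5333 ≈ 9.5.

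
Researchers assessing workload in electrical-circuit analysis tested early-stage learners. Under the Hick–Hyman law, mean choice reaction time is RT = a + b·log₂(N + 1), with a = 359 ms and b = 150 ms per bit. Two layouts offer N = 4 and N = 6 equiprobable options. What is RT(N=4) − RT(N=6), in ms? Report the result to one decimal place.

-72.8

RT(4) = 359 + 150·log₂(5) = 359 + 150·2.3219 = 707.2850 ms.
RT(6) = 359 + 150·log₂(7) = 359 + 150·2.8074 = 780.1100 ms.
Difference = 707.2850 − 780.1100 = -72.8250 ≈ -72.8 ms.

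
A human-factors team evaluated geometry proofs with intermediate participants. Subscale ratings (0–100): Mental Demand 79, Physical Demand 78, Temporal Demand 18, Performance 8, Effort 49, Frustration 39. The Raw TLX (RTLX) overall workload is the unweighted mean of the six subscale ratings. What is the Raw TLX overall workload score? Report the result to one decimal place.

45.2

Sum of ratings = 79 + 78 + 18 + 8 + 49 + 39 = 271.
RTLX = 271 / 6 = 45.1667 ≈ 45.2.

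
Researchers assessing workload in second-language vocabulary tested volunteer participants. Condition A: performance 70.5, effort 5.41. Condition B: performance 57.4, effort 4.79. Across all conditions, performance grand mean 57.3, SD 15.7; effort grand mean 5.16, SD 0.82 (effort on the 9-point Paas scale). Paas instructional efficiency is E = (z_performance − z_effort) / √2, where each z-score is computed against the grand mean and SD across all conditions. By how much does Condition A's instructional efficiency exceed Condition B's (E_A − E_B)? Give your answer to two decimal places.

Condition A: z_P = (70.5 − 57.3)/15.7 = 0.8408; z_E = (5.41 − 5.16)/0.82 = 0.3049; E_A = (0.8408 − 0.3049)/√2 = 0.3789.
Condition B: z_P = (57.4 − 57.3)/15.7 = 0.0064; z_E = (4.79 − 5.16)/0.82 = -0.4512; E_B = (0.0064 − (-0.4512))/√2 = 0.3236.
E_A − E_B = 0.3789 − 0.3236 = 0.0553 ≈ 0.06.

0.06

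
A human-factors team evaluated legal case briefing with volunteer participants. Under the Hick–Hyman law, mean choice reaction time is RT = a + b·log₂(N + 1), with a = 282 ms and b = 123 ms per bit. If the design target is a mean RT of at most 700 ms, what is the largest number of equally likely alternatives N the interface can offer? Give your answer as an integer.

9

Set 282 + 123·log₂(N + 1) ≤ 700.
log₂(N + 1) ≤ (700 − 282) / 123 = 3.3984.
N + 1 ≤ 2^3.3984 = 10.5444.
N ≤ 9.5444, so the largest integer N is 9.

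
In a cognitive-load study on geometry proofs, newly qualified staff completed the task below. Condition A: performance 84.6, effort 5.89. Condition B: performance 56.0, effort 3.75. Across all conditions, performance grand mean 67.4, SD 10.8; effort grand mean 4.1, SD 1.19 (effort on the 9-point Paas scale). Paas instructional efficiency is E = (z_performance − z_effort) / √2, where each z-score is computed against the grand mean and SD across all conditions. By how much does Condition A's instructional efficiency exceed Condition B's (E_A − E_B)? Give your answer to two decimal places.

0.60

Condition A: z_P = (84.6 − 67.4)/10.8 = 1.5926; z_E = (5.89 − 4.1)/1.19 = 1.5042; E_A = (1.5926 − 1.5042)/√2 = 0.0625.
Condition B: z_P = (56.0 − 67.4)/10.8 = -1.0556; z_E = (3.75 − 4.1)/1.19 = -0.2941; E_B = (-1.0556 − (-0.2941))/√2 = -0.5385.
E_A − E_B = 0.0625 − (-0.5385) = 0.6010 ≈ 0.60.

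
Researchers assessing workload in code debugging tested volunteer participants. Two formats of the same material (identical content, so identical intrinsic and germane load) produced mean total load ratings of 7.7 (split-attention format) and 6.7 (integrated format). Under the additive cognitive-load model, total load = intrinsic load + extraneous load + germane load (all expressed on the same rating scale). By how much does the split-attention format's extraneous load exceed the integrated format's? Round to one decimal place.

1.0

Intrinsic and germane load are equal across formats, so the difference in total load equals the difference in extraneous load.
Extraneous-load difference = 7.7 − 6.7 = 1.0.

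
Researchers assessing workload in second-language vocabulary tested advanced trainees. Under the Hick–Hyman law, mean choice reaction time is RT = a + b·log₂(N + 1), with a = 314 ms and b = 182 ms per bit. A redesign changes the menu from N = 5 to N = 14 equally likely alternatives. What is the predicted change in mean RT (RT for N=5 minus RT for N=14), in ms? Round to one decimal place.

-240.6

RT(5) = 314 + 182·log₂(6) = 314 + 182·2.5850 = 784.4700 ms.
RT(14) = 314 + 182·log₂(15) = 314 + 182·3.9069 = 1025.0558 ms.
Difference = 784.4700 − 1025.0558 = -240.5858 ≈ -240.6 ms.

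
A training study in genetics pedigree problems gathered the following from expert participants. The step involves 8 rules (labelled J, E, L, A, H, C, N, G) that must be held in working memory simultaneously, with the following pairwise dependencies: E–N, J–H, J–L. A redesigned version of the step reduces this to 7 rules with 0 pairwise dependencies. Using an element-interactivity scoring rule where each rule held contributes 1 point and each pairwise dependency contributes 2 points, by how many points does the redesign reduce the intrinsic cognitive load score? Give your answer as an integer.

Original: 8 × 1 + 3 × 2 = 8 + 6 = 14.
Redesigned: 7 × 1 + 0 × 2 = 7 + 0 = 7.
Reduction = 14 − 7 = 7.

7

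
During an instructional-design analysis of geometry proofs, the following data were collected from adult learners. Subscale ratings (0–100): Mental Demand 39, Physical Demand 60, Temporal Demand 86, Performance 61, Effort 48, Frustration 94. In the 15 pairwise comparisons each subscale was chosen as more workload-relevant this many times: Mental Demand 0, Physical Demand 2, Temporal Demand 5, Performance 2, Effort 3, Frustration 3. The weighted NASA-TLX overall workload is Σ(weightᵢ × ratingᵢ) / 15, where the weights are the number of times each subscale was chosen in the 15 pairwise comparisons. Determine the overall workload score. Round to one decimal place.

The tallies are the weights (they sum to 15).
Weighted sum = 0·39 + 2·60 + 5·86 + 2·61 + 3·48 + 3·94
            = 0 + 120 + 430 + 122 + 144 + 282 = 1098.
Overall workload = 1098 / 15 = 73.2000 ≈ 73.2.

73.2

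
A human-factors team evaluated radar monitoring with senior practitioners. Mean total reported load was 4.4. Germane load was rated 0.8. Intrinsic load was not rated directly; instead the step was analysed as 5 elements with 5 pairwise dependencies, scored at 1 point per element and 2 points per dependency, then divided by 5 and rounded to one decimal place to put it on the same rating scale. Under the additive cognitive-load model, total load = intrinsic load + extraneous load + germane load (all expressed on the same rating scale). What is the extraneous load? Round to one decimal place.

Intrinsic (element-interactivity): (5 × 1 + 5 × 2) / 5 = 15 / 5 = 3.0000 → 3.0.
extraneous load = total − intrinsic − germane
             = 4.4 − 3.0 − 0.8 = 0.6.

0.6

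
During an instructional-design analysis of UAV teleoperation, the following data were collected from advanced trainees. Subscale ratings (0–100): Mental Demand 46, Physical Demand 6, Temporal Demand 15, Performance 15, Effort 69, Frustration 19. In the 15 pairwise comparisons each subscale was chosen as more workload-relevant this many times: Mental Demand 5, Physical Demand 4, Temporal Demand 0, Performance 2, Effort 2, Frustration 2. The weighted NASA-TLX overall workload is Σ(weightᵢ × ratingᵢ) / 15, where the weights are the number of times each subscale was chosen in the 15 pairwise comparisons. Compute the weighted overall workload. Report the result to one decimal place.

The tallies are the weights (they sum to 15).
Weighted sum = 5·46 + 4·6 + 0·15 + 2·15 + 2·69 + 2·19
            = 230 + 24 + 0 + 30 + 138 + 38 = 460.
Overall workload = 460 / 15 = 30.6667 ≈ 30.7.

30.7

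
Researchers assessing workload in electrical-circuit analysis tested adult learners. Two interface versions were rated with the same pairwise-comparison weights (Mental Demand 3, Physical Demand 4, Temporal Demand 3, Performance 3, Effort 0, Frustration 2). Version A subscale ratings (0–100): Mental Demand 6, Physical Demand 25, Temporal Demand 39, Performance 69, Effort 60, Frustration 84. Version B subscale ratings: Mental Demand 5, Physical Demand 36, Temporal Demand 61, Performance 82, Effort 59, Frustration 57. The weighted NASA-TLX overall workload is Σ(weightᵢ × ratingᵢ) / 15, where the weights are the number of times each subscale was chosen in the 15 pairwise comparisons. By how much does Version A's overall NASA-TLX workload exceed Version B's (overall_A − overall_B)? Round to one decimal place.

-6.1

Version A weighted sum = 3·6 + 4·25 + 3·39 + 3·69 + 0·60 + 2·84 = 18 + 100 + 117 + 207 + 0 + 168 = 610; overall_A = 610/15 = 40.6667.
Version B weighted sum = 3·5 + 4·36 + 3·61 + 3·82 + 0·59 + 2·57 = 15 + 144 + 183 + 246 + 0 + 114 = 702; overall_B = 702/15 = 46.8000.
Difference = 40.6667 − 46.8000 = -6.1333 ≈ -6.1.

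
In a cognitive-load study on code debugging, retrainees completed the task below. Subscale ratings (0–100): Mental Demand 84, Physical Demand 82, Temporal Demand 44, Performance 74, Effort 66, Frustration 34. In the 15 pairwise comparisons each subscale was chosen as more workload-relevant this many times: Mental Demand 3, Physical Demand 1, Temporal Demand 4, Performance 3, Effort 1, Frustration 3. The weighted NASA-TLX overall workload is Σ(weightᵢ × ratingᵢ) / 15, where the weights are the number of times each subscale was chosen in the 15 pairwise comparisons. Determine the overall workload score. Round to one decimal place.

The tallies are the weights (they sum to 15).
Weighted sum = 3·84 + 1·82 + 4·44 + 3·74 + 1·66 + 3·34
            = 252 + 82 + 176 + 222 + 66 + 102 = 900.
Overall workload = 900 / 15 = 60.0000 ≈ 60.0.

60.0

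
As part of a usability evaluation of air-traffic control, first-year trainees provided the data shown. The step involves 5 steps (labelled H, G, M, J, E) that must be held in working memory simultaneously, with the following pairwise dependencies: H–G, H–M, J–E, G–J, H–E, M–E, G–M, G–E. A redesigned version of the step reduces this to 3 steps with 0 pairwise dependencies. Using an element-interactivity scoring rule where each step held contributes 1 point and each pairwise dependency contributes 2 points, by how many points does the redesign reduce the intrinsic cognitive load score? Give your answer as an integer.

18

Original: 5 × 1 + 8 × 2 = 5 + 16 = 21.
Redesigned: 3 × 1 + 0 × 2 = 3 + 0 = 3.
Reduction = 21 − 3 = 18.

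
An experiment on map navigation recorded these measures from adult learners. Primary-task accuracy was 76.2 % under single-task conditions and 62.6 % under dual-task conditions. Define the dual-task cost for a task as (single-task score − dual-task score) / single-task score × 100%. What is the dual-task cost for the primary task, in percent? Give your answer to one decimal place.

17.8

Cost = (76.2 − 62.6) / 76.2 × 100%
     = 13.6000 / 76.2 × 100% = 17.8478%.
≈ 17.8%.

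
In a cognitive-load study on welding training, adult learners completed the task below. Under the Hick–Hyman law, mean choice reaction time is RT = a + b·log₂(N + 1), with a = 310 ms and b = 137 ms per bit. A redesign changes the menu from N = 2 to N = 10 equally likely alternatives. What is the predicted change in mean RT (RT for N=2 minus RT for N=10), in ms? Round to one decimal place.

-256.8

RT(2) = 310 + 137·log₂(3) = 310 + 137·1.5850 = 527.1450 ms.
RT(10) = 310 + 137·log₂(11) = 310 + 137·3.4594 = 783.9378 ms.
Difference = 527.1450 − 783.9378 = -256.7928 ≈ -256.8 ms.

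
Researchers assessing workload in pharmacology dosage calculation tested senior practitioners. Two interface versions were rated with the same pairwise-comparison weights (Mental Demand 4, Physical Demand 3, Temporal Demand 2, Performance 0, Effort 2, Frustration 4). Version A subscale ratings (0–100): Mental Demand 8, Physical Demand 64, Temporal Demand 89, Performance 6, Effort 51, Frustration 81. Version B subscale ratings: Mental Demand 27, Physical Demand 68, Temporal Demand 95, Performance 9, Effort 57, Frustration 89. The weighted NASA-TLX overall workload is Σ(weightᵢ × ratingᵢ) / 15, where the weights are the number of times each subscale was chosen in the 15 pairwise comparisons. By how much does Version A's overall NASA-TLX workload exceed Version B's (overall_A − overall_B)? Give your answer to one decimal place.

-9.6

Version A weighted sum = 4·8 + 3·64 + 2·89 + 0·6 + 2·51 + 4·81 = 32 + 192 + 178 + 0 + 102 + 324 = 828; overall_A = 828/15 = 55.2000.
Version B weighted sum = 4·27 + 3·68 + 2·95 + 0·9 + 2·57 + 4·89 = 108 + 204 + 190 + 0 + 114 + 356 = 972; overall_B = 972/15 = 64.8000.
Difference = 55.2000 − 64.8000 = -9.6000 ≈ -9.6.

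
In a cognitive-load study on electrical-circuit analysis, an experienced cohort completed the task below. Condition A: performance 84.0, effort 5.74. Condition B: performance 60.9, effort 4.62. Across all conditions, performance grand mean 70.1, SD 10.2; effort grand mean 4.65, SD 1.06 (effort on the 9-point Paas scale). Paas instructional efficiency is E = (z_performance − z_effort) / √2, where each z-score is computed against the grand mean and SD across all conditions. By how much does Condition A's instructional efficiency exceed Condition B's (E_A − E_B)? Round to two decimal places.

Condition A: z_P = (84.0 − 70.1)/10.2 = 1.3627; z_E = (5.74 − 4.65)/1.06 = 1.0283; E_A = (1.3627 − 1.0283)/√2 = 0.2365.
Condition B: z_P = (60.9 − 70.1)/10.2 = -0.9020; z_E = (4.62 − 4.65)/1.06 = -0.0283; E_B = (-0.9020 − (-0.0283))/√2 = -0.6178.
E_A − E_B = 0.2365 − (-0.6178) = 0.8543 ≈ 0.85.

0.85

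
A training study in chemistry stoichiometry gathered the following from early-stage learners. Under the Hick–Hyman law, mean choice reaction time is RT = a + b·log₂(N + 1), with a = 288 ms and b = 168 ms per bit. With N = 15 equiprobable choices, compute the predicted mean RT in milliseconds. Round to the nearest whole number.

log₂(15 + 1) = log₂(16) = 4.0000.
RT = 288 + 168 × 4.0000 = 288 + 672.0000 = 960.0000 ms.
≈ 960 ms.

960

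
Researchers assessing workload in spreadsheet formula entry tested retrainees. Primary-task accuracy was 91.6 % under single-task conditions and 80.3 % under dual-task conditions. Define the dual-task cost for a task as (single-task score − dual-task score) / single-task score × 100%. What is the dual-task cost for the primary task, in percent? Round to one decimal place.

12.3

Cost = (91.6 − 80.3) / 91.6 × 100%
     = 11.3000 / 91.6 × 100% = 12.3362%.
≈ 12.3%.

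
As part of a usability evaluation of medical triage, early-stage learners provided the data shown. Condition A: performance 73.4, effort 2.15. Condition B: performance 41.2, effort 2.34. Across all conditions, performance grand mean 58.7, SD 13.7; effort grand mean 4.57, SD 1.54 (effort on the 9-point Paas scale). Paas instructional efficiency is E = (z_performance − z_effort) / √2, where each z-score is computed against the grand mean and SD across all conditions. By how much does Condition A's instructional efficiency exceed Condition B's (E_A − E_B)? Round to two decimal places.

Condition A: z_P = (73.4 − 58.7)/13.7 = 1.0730; z_E = (2.15 − 4.57)/1.54 = -1.5714; E_A = (1.0730 − (-1.5714))/√2 = 1.8699.
Condition B: z_P = (41.2 − 58.7)/13.7 = -1.2774; z_E = (2.34 − 4.57)/1.54 = -1.4481; E_B = (-1.2774 − (-1.4481))/√2 = 0.1207.
E_A − E_B = 1.8699 − 0.1207 = 1.7492 ≈ 1.75.

1.75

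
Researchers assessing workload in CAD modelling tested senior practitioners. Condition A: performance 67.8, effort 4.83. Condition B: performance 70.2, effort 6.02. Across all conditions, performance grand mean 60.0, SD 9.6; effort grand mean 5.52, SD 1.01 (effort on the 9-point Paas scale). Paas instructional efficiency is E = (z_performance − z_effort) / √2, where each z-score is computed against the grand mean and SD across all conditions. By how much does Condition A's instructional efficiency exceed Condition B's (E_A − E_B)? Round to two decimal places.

Condition A: z_P = (67.8 − 60.0)/9.6 = 0.8125; z_E = (4.83 − 5.52)/1.01 = -0.6832; E_A = (0.8125 − (-0.6832))/√2 = 1.0576.
Condition B: z_P = (70.2 − 60.0)/9.6 = 1.0625; z_E = (6.02 − 5.52)/1.01 = 0.4950; E_B = (1.0625 − 0.4950)/√2 = 0.4013.
E_A − E_B = 1.0576 − 0.4013 = 0.6563 ≈ 0.66.

0.66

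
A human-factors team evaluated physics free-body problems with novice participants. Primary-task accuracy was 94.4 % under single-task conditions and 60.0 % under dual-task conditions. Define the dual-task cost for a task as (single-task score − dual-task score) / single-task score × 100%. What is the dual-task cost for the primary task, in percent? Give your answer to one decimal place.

Cost = (94.4 − 60.0) / 94.4 × 100%
     = 34.4000 / 94.4 × 100% = 36.4407%.
≈ 36.4%.

36.4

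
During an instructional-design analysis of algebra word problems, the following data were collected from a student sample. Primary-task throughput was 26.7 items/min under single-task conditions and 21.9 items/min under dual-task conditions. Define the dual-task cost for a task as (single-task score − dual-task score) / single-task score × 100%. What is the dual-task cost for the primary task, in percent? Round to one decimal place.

Cost = (26.7 − 21.9) / 26.7 × 100%
     = 4.8000 / 26.7 × 100% = 17.9775%.
≈ 18.0%.

18.0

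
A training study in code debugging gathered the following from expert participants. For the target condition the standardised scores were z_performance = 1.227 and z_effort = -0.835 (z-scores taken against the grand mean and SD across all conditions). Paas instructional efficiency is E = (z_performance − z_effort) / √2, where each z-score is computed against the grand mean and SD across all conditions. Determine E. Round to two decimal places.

z_P − z_E = 1.227 − (-0.835) = 2.0620.
E = 2.0620 / √2 = 2.0620 / 1.41421 = 1.4581 ≈ 1.46.

1.46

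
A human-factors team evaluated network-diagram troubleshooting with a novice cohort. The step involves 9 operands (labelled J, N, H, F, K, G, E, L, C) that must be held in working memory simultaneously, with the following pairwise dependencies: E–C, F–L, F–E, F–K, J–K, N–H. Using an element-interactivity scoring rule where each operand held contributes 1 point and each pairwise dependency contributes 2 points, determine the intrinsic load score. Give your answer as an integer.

21

Count of operands held simultaneously: 9.
Count of pairwise dependencies listed: 6.
Element contribution: 9 × 1 = 9.
Interaction contribution: 6 × 2 = 12.
Intrinsic load = 9 + 12 = 21.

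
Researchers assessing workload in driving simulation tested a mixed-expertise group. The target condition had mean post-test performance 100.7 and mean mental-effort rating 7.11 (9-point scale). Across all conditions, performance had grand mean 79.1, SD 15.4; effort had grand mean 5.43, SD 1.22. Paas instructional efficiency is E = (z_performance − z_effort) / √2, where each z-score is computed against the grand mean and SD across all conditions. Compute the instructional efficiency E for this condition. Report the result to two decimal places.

0.02

z_performance = (100.7 − 79.1) / 15.4 = 21.6000 / 15.4 = 1.4026.
z_effort = (7.11 − 5.43) / 1.22 = 1.6800 / 1.22 = 1.3770.
z_P − z_E = 1.4026 − 1.3770 = 0.0256.
E = 0.0256 / √2 = 0.0256 / 1.41421 = 0.0181 ≈ 0.02.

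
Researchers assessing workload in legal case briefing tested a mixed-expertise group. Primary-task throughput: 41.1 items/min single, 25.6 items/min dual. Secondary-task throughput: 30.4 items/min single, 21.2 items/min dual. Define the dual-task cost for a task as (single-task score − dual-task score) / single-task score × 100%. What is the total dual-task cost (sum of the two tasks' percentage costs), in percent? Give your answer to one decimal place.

Primary cost = (41.1 − 25.6) / 41.1 × 100% = 37.7129%.
Secondary cost = (30.4 − 21.2) / 30.4 × 100% = 30.2632%.
Total = 37.7129% + 30.2632% = 67.9761% ≈ 68.0%.

68.0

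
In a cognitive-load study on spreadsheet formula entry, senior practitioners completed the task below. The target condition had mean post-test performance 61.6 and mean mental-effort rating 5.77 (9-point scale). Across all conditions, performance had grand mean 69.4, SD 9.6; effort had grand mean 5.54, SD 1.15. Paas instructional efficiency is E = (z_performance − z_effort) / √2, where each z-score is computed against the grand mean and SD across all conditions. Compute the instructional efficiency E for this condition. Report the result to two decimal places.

-0.72

z_performance = (61.6 − 69.4) / 9.6 = -7.8000 / 9.6 = -0.8125.
z_effort = (5.77 − 5.54) / 1.15 = 0.2300 / 1.15 = 0.2000.
z_P − z_E = -0.8125 − 0.2000 = -1.0125.
E = -1.0125 / √2 = -1.0125 / 1.41421 = -0.7159 ≈ -0.72.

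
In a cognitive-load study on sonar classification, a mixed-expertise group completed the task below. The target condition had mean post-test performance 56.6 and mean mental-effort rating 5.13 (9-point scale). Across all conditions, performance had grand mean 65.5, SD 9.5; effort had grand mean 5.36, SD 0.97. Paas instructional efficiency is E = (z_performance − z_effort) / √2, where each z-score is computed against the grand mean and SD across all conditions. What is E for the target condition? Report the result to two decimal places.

z_performance = (56.6 − 65.5) / 9.5 = -8.9000 / 9.5 = -0.9368.
z_effort = (5.13 − 5.36) / 0.97 = -0.2300 / 0.97 = -0.2371.
z_P − z_E = -0.9368 − (-0.2371) = -0.6997.
E = -0.6997 / √2 = -0.6997 / 1.41421 = -0.4948 ≈ -0.49.

-0.49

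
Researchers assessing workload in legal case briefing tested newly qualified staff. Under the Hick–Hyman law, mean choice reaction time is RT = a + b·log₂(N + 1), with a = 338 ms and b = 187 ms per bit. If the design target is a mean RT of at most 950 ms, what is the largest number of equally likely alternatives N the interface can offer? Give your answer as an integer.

8

Set 338 + 187·log₂(N + 1) ≤ 950.
log₂(N + 1) ≤ (950 − 338) / 187 = 3.2727.
N + 1 ≤ 2^3.2727 = 9.6645.
N ≤ 8.6645, so the largest integer N is 8.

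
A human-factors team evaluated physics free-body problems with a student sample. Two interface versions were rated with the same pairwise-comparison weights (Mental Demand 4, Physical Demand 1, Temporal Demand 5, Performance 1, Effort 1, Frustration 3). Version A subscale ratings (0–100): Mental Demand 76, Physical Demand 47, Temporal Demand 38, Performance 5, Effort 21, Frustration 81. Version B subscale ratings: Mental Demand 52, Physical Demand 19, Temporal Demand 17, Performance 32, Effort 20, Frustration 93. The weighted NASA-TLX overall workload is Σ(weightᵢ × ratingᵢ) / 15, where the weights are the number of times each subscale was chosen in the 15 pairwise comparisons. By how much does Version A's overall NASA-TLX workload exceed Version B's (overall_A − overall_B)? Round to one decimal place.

11.1

Version A weighted sum = 4·76 + 1·47 + 5·38 + 1·5 + 1·21 + 3·81 = 304 + 47 + 190 + 5 + 21 + 243 = 810; overall_A = 810/15 = 54.0000.
Version B weighted sum = 4·52 + 1·19 + 5·17 + 1·32 + 1·20 + 3·93 = 208 + 19 + 85 + 32 + 20 + 279 = 643; overall_B = 643/15 = 42.8667.
Difference = 54.0000 − 42.8667 = 11.1333 ≈ 11.1.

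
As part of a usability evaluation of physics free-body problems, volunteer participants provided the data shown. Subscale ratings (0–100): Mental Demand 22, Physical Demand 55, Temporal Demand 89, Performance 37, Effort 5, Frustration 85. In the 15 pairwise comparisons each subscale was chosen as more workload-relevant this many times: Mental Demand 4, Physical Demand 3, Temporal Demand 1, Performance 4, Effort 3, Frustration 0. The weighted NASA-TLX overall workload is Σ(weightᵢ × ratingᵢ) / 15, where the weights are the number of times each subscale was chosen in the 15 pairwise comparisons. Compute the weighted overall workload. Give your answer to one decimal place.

The tallies are the weights (they sum to 15).
Weighted sum = 4·22 + 3·55 + 1·89 + 4·37 + 3·5 + 0·85
            = 88 + 165 + 89 + 148 + 15 + 0 = 505.
Overall workload = 505 / 15 = 33.6667 ≈ 33.7.

33.7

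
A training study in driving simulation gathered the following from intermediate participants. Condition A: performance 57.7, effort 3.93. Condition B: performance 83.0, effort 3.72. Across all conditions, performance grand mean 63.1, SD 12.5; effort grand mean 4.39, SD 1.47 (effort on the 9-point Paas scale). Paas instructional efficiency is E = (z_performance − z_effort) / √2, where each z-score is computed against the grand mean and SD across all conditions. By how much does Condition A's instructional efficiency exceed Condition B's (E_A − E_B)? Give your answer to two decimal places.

-1.53

Condition A: z_P = (57.7 − 63.1)/12.5 = -0.4320; z_E = (3.93 − 4.39)/1.47 = -0.3129; E_A = (-0.4320 − (-0.3129))/√2 = -0.0842.
Condition B: z_P = (83.0 − 63.1)/12.5 = 1.5920; z_E = (3.72 − 4.39)/1.47 = -0.4558; E_B = (1.5920 − (-0.4558))/√2 = 1.4480.
E_A − E_B = -0.0842 − 1.4480 = -1.5322 ≈ -1.53.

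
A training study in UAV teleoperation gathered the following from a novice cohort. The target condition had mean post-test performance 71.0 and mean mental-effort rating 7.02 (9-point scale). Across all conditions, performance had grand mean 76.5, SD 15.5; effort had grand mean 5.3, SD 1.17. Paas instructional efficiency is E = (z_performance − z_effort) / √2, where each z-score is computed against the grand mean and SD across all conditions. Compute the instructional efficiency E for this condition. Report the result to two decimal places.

-1.29

z_performance = (71.0 − 76.5) / 15.5 = -5.5000 / 15.5 = -0.3548.
z_effort = (7.02 − 5.3) / 1.17 = 1.7200 / 1.17 = 1.4701.
z_P − z_E = -0.3548 − 1.4701 = -1.8249.
E = -1.8249 / √2 = -1.8249 / 1.41421 = -1.2904 ≈ -1.29.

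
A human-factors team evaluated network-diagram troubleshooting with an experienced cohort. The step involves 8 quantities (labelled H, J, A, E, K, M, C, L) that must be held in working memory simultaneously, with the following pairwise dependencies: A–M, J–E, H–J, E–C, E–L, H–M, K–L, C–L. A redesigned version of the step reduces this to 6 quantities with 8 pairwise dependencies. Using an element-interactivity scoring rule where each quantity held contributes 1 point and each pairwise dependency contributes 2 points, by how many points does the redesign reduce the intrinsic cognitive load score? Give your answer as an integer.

Original: 8 × 1 + 8 × 2 = 8 + 16 = 24.
Redesigned: 6 × 1 + 8 × 2 = 6 + 16 = 22.
Reduction = 24 − 22 = 2.

2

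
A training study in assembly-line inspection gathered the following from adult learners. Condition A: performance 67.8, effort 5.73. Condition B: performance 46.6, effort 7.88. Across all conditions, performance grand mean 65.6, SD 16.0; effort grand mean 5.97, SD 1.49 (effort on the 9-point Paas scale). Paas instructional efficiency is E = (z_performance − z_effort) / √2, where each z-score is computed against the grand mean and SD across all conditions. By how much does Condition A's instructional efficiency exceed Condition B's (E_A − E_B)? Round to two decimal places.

Condition A: z_P = (67.8 − 65.6)/16.0 = 0.1375; z_E = (5.73 − 5.97)/1.49 = -0.1611; E_A = (0.1375 − (-0.1611))/√2 = 0.2111.
Condition B: z_P = (46.6 − 65.6)/16.0 = -1.1875; z_E = (7.88 − 5.97)/1.49 = 1.2819; E_B = (-1.1875 − 1.2819)/√2 = -1.7461.
E_A − E_B = 0.2111 − (-1.7461) = 1.9572 ≈ 1.96.

1.96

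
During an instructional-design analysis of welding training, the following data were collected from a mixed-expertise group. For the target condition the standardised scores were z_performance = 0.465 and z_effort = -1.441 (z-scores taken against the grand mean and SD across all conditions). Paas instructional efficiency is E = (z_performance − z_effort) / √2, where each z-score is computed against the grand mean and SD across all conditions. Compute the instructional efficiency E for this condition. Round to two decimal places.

1.35

z_P − z_E = 0.465 − (-1.441) = 1.9060.
E = 1.9060 / √2 = 1.9060 / 1.41421 = 1.3477 ≈ 1.35.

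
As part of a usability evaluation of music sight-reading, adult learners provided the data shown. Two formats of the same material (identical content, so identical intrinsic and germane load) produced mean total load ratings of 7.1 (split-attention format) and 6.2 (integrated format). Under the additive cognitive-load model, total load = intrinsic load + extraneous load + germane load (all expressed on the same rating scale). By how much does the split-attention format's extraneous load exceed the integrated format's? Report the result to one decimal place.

Intrinsic and germane load are equal across formats, so the difference in total load equals the difference in extraneous load.
Extraneous-load difference = 7.1 − 6.2 = 0.9.

0.9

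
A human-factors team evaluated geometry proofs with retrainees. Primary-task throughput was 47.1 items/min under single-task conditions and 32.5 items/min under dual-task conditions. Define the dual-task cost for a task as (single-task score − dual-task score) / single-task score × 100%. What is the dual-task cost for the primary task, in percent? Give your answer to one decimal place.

Cost = (47.1 − 32.5) / 47.1 × 100%
     = 14.6000 / 47.1 × 100% = 30.9979%.
≈ 31.0%.

31.0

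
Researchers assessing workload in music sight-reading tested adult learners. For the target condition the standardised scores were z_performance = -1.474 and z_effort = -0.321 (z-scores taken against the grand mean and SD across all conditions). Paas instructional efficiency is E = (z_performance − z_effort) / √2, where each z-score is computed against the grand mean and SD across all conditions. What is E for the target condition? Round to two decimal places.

-0.82

z_P − z_E = -1.474 − (-0.321) = -1.1530.
E = -1.1530 / √2 = -1.1530 / 1.41421 = -0.8153 ≈ -0.82.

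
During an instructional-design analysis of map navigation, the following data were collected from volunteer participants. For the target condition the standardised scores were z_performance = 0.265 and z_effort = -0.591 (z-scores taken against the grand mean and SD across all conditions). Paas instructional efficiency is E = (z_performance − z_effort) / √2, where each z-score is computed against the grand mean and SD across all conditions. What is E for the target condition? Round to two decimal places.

0.61

z_P − z_E = 0.265 − (-0.591) = 0.8560.
E = 0.8560 / √2 = 0.8560 / 1.41421 = 0.6053 ≈ 0.61.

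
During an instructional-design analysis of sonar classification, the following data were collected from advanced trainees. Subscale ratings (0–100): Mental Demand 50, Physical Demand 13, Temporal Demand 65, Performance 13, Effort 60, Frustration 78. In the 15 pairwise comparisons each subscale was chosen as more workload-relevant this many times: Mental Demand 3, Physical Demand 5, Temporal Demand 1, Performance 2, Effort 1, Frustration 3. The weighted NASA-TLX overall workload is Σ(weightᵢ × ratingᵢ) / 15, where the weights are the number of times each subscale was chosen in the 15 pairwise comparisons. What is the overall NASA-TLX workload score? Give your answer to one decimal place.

40.0

The tallies are the weights (they sum to 15).
Weighted sum = 3·50 + 5·13 + 1·65 + 2·13 + 1·60 + 3·78
            = 150 + 65 + 65 + 26 + 60 + 234 = 600.
Overall workload = 600 / 15 = 40.0000 ≈ 40.0.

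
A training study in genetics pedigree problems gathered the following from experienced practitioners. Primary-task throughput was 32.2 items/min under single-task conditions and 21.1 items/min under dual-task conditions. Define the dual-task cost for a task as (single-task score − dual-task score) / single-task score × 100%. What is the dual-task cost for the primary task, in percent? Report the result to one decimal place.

34.5

Cost = (32.2 − 21.1) / 32.2 × 100%
     = 11.1000 / 32.2 × 100% = 34.4720%.
≈ 34.5%.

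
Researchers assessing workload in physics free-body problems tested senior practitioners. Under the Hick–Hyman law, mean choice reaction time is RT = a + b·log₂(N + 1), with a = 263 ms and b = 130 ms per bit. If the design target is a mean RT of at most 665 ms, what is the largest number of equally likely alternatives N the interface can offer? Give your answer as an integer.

Set 263 + 130·log₂(N + 1) ≤ 665.
log₂(N + 1) ≤ (665 − 263) / 130 = 3.0923.
N + 1 ≤ 2^3.0923 = 8.5285.
N ≤ 7.5285, so the largest integer N is 7.

7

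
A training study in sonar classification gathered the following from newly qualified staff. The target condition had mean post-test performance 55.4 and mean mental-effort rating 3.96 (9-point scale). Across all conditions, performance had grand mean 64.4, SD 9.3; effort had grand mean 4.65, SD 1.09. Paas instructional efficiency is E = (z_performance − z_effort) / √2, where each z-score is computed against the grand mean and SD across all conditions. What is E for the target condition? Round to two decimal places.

z_performance = (55.4 − 64.4) / 9.3 = -9.0000 / 9.3 = -0.9677.
z_effort = (3.96 − 4.65) / 1.09 = -0.6900 / 1.09 = -0.6330.
z_P − z_E = -0.9677 − (-0.6330) = -0.3347.
E = -0.3347 / √2 = -0.3347 / 1.41421 = -0.2367 ≈ -0.24.

-0.24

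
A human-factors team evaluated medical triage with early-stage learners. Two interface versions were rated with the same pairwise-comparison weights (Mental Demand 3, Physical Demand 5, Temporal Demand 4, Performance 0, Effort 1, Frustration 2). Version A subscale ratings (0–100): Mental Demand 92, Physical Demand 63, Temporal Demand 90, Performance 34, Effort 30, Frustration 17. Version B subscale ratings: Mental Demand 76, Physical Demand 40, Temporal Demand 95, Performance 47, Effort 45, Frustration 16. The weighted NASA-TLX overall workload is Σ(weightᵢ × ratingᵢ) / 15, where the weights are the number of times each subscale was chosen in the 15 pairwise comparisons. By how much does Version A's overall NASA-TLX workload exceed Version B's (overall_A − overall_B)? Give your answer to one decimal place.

Version A weighted sum = 3·92 + 5·63 + 4·90 + 0·34 + 1·30 + 2·17 = 276 + 315 + 360 + 0 + 30 + 34 = 1015; overall_A = 1015/15 = 67.6667.
Version B weighted sum = 3·76 + 5·40 + 4·95 + 0·47 + 1·45 + 2·16 = 228 + 200 + 380 + 0 + 45 + 32 = 885; overall_B = 885/15 = 59.0000.
Difference = 67.6667 − 59.0000 = 8.6667 ≈ 8.7.

8.7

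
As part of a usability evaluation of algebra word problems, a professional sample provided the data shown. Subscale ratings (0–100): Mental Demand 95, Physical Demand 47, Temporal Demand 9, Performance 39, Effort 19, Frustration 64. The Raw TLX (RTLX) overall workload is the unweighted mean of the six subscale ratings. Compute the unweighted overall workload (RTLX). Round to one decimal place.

45.5

Sum of ratings = 95 + 47 + 9 + 39 + 19 + 64 = 273.
RTLX = 273 / 6 = 45.5000 ≈ 45.5.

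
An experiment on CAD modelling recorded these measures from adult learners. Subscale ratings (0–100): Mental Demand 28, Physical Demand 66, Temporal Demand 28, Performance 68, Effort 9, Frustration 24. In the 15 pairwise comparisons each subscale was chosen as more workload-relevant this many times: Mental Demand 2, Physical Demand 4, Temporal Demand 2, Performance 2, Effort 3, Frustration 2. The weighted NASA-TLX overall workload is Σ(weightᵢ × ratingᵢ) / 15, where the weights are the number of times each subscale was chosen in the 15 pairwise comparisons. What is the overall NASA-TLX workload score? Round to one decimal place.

The tallies are the weights (they sum to 15).
Weighted sum = 2·28 + 4·66 + 2·28 + 2·68 + 3·9 + 2·24
            = 56 + 264 + 56 + 136 + 27 + 48 = 587.
Overall workload = 587 / 15 = 39.1333 ≈ 39.1.

39.1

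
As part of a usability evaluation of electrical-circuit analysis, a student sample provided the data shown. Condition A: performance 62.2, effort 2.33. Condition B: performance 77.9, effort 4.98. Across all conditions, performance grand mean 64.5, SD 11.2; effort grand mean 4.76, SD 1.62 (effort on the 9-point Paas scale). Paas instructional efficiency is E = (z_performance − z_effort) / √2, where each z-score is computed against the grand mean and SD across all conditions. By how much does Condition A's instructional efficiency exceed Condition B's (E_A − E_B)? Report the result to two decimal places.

0.17

Condition A: z_P = (62.2 − 64.5)/11.2 = -0.2054; z_E = (2.33 − 4.76)/1.62 = -1.5000; E_A = (-0.2054 − (-1.5000))/√2 = 0.9154.
Condition B: z_P = (77.9 − 64.5)/11.2 = 1.1964; z_E = (4.98 − 4.76)/1.62 = 0.1358; E_B = (1.1964 − 0.1358)/√2 = 0.7500.
E_A − E_B = 0.9154 − 0.7500 = 0.1654 ≈ 0.17.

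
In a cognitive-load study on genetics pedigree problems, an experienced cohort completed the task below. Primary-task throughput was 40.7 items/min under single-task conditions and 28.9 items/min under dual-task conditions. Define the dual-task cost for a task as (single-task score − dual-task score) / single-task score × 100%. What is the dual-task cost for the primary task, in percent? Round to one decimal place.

29.0

Cost = (40.7 − 28.9) / 40.7 × 100%
     = 11.8000 / 40.7 × 100% = 28.9926%.
≈ 29.0%.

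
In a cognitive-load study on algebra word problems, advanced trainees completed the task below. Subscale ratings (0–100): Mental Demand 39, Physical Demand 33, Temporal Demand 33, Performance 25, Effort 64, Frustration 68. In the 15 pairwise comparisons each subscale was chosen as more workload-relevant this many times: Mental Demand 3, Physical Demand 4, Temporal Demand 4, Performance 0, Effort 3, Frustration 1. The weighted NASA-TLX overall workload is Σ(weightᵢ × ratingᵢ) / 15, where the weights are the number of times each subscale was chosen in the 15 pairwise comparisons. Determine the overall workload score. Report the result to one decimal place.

The tallies are the weights (they sum to 15).
Weighted sum = 3·39 + 4·33 + 4·33 + 0·25 + 3·64 + 1·68
            = 117 + 132 + 132 + 0 + 192 + 68 = 641.
Overall workload = 641 / 15 = 42.7333 ≈ 42.7.

42.7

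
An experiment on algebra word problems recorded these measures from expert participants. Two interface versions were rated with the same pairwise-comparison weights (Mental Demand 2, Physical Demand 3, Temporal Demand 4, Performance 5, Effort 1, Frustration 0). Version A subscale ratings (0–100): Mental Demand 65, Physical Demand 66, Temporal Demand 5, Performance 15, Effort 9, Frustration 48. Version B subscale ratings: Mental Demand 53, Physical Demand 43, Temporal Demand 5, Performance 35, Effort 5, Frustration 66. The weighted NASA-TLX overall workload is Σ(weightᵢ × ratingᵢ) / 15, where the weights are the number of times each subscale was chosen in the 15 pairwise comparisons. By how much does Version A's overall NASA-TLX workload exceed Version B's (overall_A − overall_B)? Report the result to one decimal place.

-0.2

Version A weighted sum = 2·65 + 3·66 + 4·5 + 5·15 + 1·9 + 0·48 = 130 + 198 + 20 + 75 + 9 + 0 = 432; overall_A = 432/15 = 28.8000.
Version B weighted sum = 2·53 + 3·43 + 4·5 + 5·35 + 1·5 + 0·66 = 106 + 129 + 20 + 175 + 5 + 0 = 435; overall_B = 435/15 = 29.0000.
Difference = 28.8000 − 29.0000 = -0.2000 ≈ -0.2.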